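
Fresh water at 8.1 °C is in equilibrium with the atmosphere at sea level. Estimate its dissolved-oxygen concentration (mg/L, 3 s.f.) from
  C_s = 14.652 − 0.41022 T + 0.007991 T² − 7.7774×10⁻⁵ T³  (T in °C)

C_s ≈ 11.8 mg/L

C_s = 14.652 − 0.41022×8.1 + 0.007991×8.1² − 7.7774×10⁻⁵×8.1³ = 11.81 mg/L.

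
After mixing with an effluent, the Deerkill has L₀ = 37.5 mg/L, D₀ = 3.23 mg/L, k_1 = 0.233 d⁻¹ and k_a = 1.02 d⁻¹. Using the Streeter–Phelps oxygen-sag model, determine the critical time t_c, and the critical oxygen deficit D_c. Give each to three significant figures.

t_c = [1/(k_a−k_1)] ln[(k_a/k_1)(1 − D₀(k_a−k_1)/(k_1 L₀))]
= [1/(1.02−0.233)] ln[(1.02/0.233)(1 − 3.23×0.7870/(0.233×37.5))]
= (1/0.7870) ln[4.378 × 0.7091] = 1.271 × ln(3.104) = 1.271 × 1.133 = 1.439 d.
D_c = (k_1/k_a) L₀ e^(−k_1 t_c) = (0.233/1.02) × 37.5 × e^(−0.233×1.439) = 0.2284 × 37.5 × 0.7151 = 6.126 mg/L.

t_c ≈ 1.44 d; D_c ≈ 6.13 mg/L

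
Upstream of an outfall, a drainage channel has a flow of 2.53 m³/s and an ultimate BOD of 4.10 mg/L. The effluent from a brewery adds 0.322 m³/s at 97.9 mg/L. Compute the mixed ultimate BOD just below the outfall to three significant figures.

14.7 mg/L

Flow-weighted mixing: C = (Q_r C_r + Q_w C_w)/(Q_r + Q_w)
= (2.53×4.10 + 0.322×97.9)/(2.53 + 0.322) = 41.90/2.852 = 14.69 mg/L.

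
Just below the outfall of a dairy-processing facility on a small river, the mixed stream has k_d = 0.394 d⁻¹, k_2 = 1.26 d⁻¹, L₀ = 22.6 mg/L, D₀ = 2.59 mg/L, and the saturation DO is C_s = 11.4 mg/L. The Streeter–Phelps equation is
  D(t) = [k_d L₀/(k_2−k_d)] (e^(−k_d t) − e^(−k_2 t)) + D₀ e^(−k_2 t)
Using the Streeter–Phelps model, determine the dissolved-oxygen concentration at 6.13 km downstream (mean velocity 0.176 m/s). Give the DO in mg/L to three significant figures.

DO ≈ 7.26 mg/L

Travel time t = x/v = 6.13 km / (0.176 m/s) = 6130 m / 0.176 m/s = 34830 s = 0.4031 d.
k_d L₀/(k_2−k_d) = 0.394×22.6/(1.26−0.394) = 8.904/0.8660 = 10.28 mg/L.
e^(−k_d t) = e^(−0.394×0.4031) = 0.8531; e^(−k_2 t) = e^(−1.26×0.4031) = 0.6017.
D = 10.28 × (0.8531 − 0.6017) + 2.59 × 0.6017 = 2.585 + 1.559 = 4.143 mg/L.
DO = C_s − D = 11.4 − 4.143 = 7.257 mg/L.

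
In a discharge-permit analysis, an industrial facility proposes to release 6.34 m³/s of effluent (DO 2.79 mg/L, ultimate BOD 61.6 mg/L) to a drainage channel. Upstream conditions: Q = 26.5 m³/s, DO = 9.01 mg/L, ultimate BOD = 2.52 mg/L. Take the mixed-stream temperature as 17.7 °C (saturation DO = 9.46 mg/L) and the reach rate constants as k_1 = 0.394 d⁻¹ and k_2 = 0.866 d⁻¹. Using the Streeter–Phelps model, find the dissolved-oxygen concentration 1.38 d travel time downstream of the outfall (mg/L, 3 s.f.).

DO ≈ 5.73 mg/L

Mixed DO = (26.5×9.01 + 6.34×2.79)/(26.5+6.34) = 256.5/32.84 = 7.809 mg/L.
Mixed L₀ = (26.5×2.52 + 6.34×61.6)/(32.84) = 457.3/32.84 = 13.93 mg/L.
Initial deficit D₀ = C_s − DO₀ = 9.46 − 7.809 = 1.651 mg/L.
D(1.38) = [0.394×13.93/(0.866−0.394)](e^(−0.394×1.38) − e^(−0.866×1.38)) + 1.651 e^(−0.866×1.38)
= 11.62 × (0.5806 − 0.3027) + 1.651 × 0.3027 = 3.730 mg/L.
DO = 9.46 − 3.730 = 5.730 mg/L.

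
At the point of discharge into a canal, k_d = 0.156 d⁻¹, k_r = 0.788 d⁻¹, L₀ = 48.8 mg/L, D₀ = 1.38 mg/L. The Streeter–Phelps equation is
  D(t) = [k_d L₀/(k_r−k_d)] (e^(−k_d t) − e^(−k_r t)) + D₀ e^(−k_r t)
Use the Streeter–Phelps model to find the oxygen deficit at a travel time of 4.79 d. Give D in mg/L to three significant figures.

k_d L₀/(k_r−k_d) = 0.156×48.8/(0.788−0.156) = 7.613/0.6320 = 12.05 mg/L.
e^(−k_d t) = e^(−0.156×4.790) = 0.4737; e^(−k_r t) = e^(−0.788×4.790) = 0.02295.
D = 12.05 × (0.4737 − 0.02295) + 1.38 × 0.02295 = 5.429 + 0.03167 = 5.461 mg/L.

D ≈ 5.46 mg/L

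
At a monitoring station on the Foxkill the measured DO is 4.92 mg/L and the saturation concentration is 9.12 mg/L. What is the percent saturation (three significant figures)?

% saturation = C/C_s × 100 = 4.92/9.12 × 100 = 53.9 %.

53.9 % saturation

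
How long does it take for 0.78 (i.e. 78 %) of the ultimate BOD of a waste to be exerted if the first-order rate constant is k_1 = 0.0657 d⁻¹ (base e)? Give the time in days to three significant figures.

y/L₀ = 1 − e^(−k_1 t) = 0.78 ⇒ e^(−k_1 t) = 0.220
t = −ln(0.220) / 0.0657 = 1.514 / 0.0657 = 23.05 d.

t ≈ 23.0 d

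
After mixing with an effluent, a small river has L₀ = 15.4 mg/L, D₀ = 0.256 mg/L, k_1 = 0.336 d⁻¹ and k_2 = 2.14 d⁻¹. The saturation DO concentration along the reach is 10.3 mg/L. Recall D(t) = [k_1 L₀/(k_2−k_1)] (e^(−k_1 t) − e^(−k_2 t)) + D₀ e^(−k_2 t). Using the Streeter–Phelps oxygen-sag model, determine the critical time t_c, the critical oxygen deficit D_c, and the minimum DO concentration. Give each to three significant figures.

t_c ≈ 0.974 d; D_c ≈ 1.74 mg/L; min DO ≈ 8.56 mg/L

t_c = [1/(k_2−k_1)] ln[(k_2/k_1)(1 − D₀(k_2−k_1)/(k_1 L₀))]
= [1/(2.14−0.336)] ln[(2.14/0.336)(1 − 0.256×1.804/(0.336×15.4))]
= (1/1.804) ln[6.369 × 0.9107] = 0.5543 × ln(5.801) = 0.5543 × 1.758 = 0.9745 d.
L(t_c) = L₀ e^(−k_1 t_c) = 15.4 × 0.7208 = 11.10 mg/L, and at the critical point k_2 D_c = k_1 L, so D_c = (0.336/2.14) × 11.10 = 1.743 mg/L.
Minimum DO = C_s − D_c = 10.3 − 1.743 = 8.557 mg/L.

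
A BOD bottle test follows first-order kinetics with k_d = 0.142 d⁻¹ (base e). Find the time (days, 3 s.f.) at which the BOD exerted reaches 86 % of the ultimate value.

t ≈ 13.8 d

y/L₀ = 1 − e^(−k_d t) = 0.86 ⇒ e^(−k_d t) = 0.140
t = −ln(0.140) / 0.142 = 1.966 / 0.142 = 13.85 d.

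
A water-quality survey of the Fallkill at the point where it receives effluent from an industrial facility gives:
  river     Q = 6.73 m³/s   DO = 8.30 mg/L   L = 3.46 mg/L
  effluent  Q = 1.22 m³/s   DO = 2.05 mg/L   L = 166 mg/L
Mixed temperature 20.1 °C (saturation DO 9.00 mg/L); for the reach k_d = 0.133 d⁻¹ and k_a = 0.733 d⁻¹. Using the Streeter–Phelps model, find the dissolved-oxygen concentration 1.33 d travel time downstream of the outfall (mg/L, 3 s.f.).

Mixed DO = (6.73×8.30 + 1.22×2.05)/(6.73+1.22) = 58.36/7.950 = 7.341 mg/L.
Mixed L₀ = (6.73×3.46 + 1.22×166)/(7.950) = 225.8/7.950 = 28.40 mg/L.
Initial deficit D₀ = C_s − DO₀ = 9.00 − 7.341 = 1.659 mg/L.
D(1.33) = [0.133×28.40/(0.733−0.133)](e^(−0.133×1.33) − e^(−0.733×1.33)) + 1.659 e^(−0.733×1.33)
= 6.296 × (0.8379 − 0.3772) + 1.659 × 0.3772 = 3.526 mg/L.
DO = 9.00 − 3.526 = 5.474 mg/L.

DO ≈ 5.47 mg/L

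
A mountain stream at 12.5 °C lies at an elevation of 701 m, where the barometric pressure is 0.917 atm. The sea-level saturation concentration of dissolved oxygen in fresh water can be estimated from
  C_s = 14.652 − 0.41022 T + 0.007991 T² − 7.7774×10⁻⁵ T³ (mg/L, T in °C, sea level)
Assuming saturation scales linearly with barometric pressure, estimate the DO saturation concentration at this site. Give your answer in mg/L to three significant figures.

At sea level: C_s = 14.652 − 0.41022×12.5 + 0.007991×12.5² − 7.7774×10⁻⁵×12.5³ = 10.62 mg/L.
Pressure correction: C_s' = 10.62 × 0.917 = 9.739 mg/L.

C_s ≈ 9.74 mg/L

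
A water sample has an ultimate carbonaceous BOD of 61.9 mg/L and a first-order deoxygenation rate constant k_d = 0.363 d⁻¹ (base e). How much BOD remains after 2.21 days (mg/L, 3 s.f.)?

L_t = L₀ e^(−k_d t) = 61.9 × e^(−0.363×2.21) = 61.9 × 0.4483 = 27.75 mg/L.

L ≈ 27.8 mg/L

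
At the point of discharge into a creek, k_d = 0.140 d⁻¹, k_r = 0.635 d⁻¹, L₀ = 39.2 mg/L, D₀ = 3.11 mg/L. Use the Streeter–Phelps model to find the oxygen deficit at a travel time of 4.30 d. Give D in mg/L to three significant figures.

k_d L₀/(k_r−k_d) = 0.140×39.2/(0.635−0.140) = 5.488/0.4950 = 11.09 mg/L.
e^(−k_d t) = e^(−0.140×4.300) = 0.5477; e^(−k_r t) = e^(−0.635×4.300) = 0.06519.
D = 11.09 × (0.5477 − 0.06519) + 3.11 × 0.06519 = 5.350 + 0.2027 = 5.552 mg/L.

D ≈ 5.55 mg/L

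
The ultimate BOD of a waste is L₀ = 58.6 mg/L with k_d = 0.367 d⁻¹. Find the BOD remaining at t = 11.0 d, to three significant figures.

L ≈ 1.03 mg/L

L_t = L₀ e^(−k_d t) = 58.6 × e^(−0.367×11.0) = 58.6 × 0.01765 = 1.034 mg/L.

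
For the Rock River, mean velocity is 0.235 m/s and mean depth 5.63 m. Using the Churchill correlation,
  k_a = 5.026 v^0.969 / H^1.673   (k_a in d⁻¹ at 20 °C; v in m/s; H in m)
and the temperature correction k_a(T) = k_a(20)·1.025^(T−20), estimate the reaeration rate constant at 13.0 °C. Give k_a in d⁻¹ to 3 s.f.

k_a ≈ 0.0577 d⁻¹

k_a(20) = 5.026 × 0.235^0.969 / 5.63^1.673 = 5.026 × 0.2458 / 18.01 = 0.06858 d⁻¹.
k_a(13.0) = 0.06858 × 1.025^(13.0−20) = 0.06858 × 0.8413 = 0.05769 d⁻¹.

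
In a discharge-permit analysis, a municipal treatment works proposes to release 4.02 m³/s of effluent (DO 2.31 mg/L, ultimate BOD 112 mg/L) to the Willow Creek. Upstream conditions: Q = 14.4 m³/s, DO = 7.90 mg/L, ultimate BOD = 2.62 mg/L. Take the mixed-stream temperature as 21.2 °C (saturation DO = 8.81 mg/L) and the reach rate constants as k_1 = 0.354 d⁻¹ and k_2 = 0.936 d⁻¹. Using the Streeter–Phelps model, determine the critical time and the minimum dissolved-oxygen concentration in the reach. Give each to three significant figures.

Mixed DO = (14.4×7.90 + 4.02×2.31)/(14.4+4.02) = 123.0/18.42 = 6.680 mg/L.
Mixed L₀ = (14.4×2.62 + 4.02×112)/(18.42) = 488.0/18.42 = 26.49 mg/L.
Initial deficit D₀ = C_s − DO₀ = 8.81 − 6.680 = 2.130 mg/L.
t_c = (1/0.5820) ln[(0.936/0.354)(1 − 2.130×0.5820/(0.354×26.49))] = 1.718 × ln(2.295) = 1.427 d.
D_c = (0.354/0.936) × 26.49 × e^(−0.354×1.427) = 0.3782 × 26.49 × 0.6034 = 6.046 mg/L.
Minimum DO = 8.81 − 6.046 = 2.764 mg/L.

t_c ≈ 1.43 d; minimum DO ≈ 2.76 mg/L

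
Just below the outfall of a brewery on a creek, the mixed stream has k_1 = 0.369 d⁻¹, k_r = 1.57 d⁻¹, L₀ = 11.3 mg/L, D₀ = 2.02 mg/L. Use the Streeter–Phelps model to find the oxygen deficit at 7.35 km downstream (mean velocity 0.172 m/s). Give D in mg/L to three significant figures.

D ≈ 2.22 mg/L

Travel time t = x/v = 7.35 km / (0.172 m/s) = 7350 m / 0.172 m/s = 42730 s = 0.4946 d.
k_1 L₀/(k_r−k_1) = 0.369×11.3/(1.57−0.369) = 4.170/1.201 = 3.472 mg/L.
e^(−k_1 t) = e^(−0.369×0.4946) = 0.8332; e^(−k_r t) = e^(−1.57×0.4946) = 0.4600.
D = 3.472 × (0.8332 − 0.4600) + 2.02 × 0.4600 = 1.296 + 0.9292 = 2.225 mg/L.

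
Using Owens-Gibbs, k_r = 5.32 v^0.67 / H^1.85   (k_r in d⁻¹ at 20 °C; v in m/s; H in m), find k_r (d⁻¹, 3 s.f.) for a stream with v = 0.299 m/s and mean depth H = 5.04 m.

k_r = 5.32 × 0.299^0.67 / 5.04^1.85 = 5.32 × 0.4453 / 19.93 = 0.1189 d⁻¹.

k_r ≈ 0.119 d⁻¹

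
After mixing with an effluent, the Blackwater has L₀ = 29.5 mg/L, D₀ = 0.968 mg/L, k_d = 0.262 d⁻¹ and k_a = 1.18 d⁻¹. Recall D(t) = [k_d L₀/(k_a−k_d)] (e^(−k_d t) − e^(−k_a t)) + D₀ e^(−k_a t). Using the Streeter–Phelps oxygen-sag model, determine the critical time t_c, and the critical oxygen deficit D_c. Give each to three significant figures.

At the critical point dD/dt = 0, so k_d L₀ e^(−k_d t) = k_a D. Substituting D(t) from the Streeter–Phelps equation and solving for t gives
t_c = ln[(k_a/k_d)(1 − D₀(k_a−k_d)/(k_d L₀))] / (k_a−k_d).
Here k_a−k_d = 0.9180 d⁻¹ and 1 − D₀(k_a−k_d)/(k_d L₀) = 1 − 0.968×0.9180/(0.262×29.5) = 0.8850, so
t_c = ln(4.504 × 0.8850) / 0.9180 = 1.383 / 0.9180 = 1.506 d.
D_c = (k_d/k_a) L₀ e^(−k_d t_c) = (0.262/1.18) × 29.5 × e^(−0.262×1.506) = 0.2220 × 29.5 × 0.6739 = 4.414 mg/L.

t_c ≈ 1.51 d; D_c ≈ 4.41 mg/L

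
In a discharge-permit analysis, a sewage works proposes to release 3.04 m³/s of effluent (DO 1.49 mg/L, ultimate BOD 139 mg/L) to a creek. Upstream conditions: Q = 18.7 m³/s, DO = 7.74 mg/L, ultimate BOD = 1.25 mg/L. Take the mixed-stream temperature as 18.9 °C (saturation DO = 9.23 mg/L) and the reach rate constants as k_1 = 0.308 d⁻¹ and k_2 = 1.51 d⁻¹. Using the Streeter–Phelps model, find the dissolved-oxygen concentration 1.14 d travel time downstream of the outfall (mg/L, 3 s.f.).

DO ≈ 6.05 mg/L

Mixed DO = (18.7×7.74 + 3.04×1.49)/(18.7+3.04) = 149.3/21.74 = 6.866 mg/L.
Mixed L₀ = (18.7×1.25 + 3.04×139)/(21.74) = 445.9/21.74 = 20.51 mg/L.
Initial deficit D₀ = C_s − DO₀ = 9.23 − 6.866 = 2.364 mg/L.
D(1.14) = [0.308×20.51/(1.51−0.308)](e^(−0.308×1.14) − e^(−1.51×1.14)) + 2.364 e^(−1.51×1.14)
= 5.256 × (0.7039 − 0.1788) + 2.364 × 0.1788 = 3.183 mg/L.
DO = 9.23 − 3.183 = 6.047 mg/L.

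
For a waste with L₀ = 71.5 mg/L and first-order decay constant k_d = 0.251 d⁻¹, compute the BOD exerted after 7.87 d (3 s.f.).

y ≈ 61.6 mg/L

y_t = L₀(1 − e^(−k_d t)) = 71.5 × (1 − e^(−0.251×7.87))
= 71.5 × (1 − 0.1387) = 71.5 × 0.8613 = 61.58 mg/L.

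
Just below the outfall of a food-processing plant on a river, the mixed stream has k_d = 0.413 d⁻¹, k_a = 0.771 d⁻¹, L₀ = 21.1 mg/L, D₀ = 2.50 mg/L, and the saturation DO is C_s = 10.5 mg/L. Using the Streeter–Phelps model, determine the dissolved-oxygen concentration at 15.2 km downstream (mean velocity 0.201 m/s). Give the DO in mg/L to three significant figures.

Travel time t = x/v = 15.2 km / (0.201 m/s) = 15200 m / 0.201 m/s = 75620 s = 0.8753 d.
k_d L₀/(k_a−k_d) = 0.413×21.1/(0.771−0.413) = 8.714/0.3580 = 24.34 mg/L.
e^(−k_d t) = e^(−0.413×0.8753) = 0.6966; e^(−k_a t) = e^(−0.771×0.8753) = 0.5092.
D = 24.34 × (0.6966 − 0.5092) + 2.50 × 0.5092 = 4.562 + 1.273 = 5.835 mg/L.
DO = C_s − D = 10.5 − 5.835 = 4.665 mg/L.

DO ≈ 4.67 mg/L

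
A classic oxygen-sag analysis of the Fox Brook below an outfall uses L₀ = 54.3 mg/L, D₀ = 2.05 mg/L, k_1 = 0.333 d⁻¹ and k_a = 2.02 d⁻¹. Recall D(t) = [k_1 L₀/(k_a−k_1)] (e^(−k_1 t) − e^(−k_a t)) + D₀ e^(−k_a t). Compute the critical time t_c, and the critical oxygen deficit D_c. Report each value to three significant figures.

t_c ≈ 0.943 d; D_c ≈ 6.54 mg/L

At the critical point dD/dt = 0, so k_1 L₀ e^(−k_1 t) = k_a D. Substituting D(t) from the Streeter–Phelps equation and solving for t gives
t_c = ln[(k_a/k_1)(1 − D₀(k_a−k_1)/(k_1 L₀))] / (k_a−k_1).
Here k_a−k_1 = 1.687 d⁻¹ and 1 − D₀(k_a−k_1)/(k_1 L₀) = 1 − 2.05×1.687/(0.333×54.3) = 0.8087, so
t_c = ln(6.066 × 0.8087) / 1.687 = 1.590 / 1.687 = 0.9428 d.
D_c = (k_1/k_a) L₀ e^(−k_1 t_c) = (0.333/2.02) × 54.3 × e^(−0.333×0.9428) = 0.1649 × 54.3 × 0.7306 = 6.540 mg/L.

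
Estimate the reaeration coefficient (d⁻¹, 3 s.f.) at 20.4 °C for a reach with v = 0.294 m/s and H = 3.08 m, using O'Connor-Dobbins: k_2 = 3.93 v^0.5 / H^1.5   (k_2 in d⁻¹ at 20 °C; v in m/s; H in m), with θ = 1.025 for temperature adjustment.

k_2 ≈ 0.398 d⁻¹

k_2(20) = 3.93 × 0.294^0.5 / 3.08^1.5 = 3.93 × 0.5422 / 5.405 = 0.3942 d⁻¹.
k_2(20.4) = 0.3942 × 1.025^(20.4−20) = 0.3942 × 1.010 = 0.3981 d⁻¹.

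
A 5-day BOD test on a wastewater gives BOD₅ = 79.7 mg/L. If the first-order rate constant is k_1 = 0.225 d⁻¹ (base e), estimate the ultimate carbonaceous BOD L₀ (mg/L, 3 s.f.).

BOD₅ = L₀(1 − e^(−5k_1)) ⇒ L₀ = BOD₅ / (1 − e^(−5×0.225))
= 79.7 / (1 − 0.3247) = 79.7 / 0.6753 = 118.0 mg/L.

L₀ ≈ 118 mg/L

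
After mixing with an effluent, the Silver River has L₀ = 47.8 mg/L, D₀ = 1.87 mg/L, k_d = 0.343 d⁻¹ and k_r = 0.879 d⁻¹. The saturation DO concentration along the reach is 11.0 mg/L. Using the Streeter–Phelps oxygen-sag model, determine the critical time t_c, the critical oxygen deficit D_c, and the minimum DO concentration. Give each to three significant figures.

t_c ≈ 1.64 d; D_c ≈ 10.6 mg/L; min DO ≈ 0.365 mg/L

At the critical point dD/dt = 0, so k_d L₀ e^(−k_d t) = k_r D. Substituting D(t) from the Streeter–Phelps equation and solving for t gives
t_c = ln[(k_r/k_d)(1 − D₀(k_r−k_d)/(k_d L₀))] / (k_r−k_d).
Here k_r−k_d = 0.5360 d⁻¹ and 1 − D₀(k_r−k_d)/(k_d L₀) = 1 − 1.87×0.5360/(0.343×47.8) = 0.9389, so
t_c = ln(2.563 × 0.9389) / 0.5360 = 0.8780 / 0.5360 = 1.638 d.
D_c = (k_d/k_r) L₀ e^(−k_d t_c) = (0.343/0.879) × 47.8 × e^(−0.343×1.638) = 0.3902 × 47.8 × 0.5702 = 10.63 mg/L.
Minimum DO = C_s − D_c = 11.0 − 10.63 = 0.3652 mg/L.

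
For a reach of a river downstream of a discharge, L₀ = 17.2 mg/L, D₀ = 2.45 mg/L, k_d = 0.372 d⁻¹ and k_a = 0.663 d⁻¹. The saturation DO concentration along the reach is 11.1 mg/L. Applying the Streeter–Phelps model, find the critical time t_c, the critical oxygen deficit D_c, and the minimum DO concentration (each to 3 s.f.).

t_c ≈ 1.58 d; D_c ≈ 5.36 mg/L; min DO ≈ 5.74 mg/L

t_c = [1/(k_a−k_d)] ln[(k_a/k_d)(1 − D₀(k_a−k_d)/(k_d L₀))]
= [1/(0.663−0.372)] ln[(0.663/0.372)(1 − 2.45×0.2910/(0.372×17.2))]
= (1/0.2910) ln[1.782 × 0.8886] = 3.436 × ln(1.584) = 3.436 × 0.4597 = 1.580 d.
D_c = (k_d/k_a) L₀ e^(−k_d t_c) = (0.372/0.663) × 17.2 × e^(−0.372×1.580) = 0.5611 × 17.2 × 0.5556 = 5.362 mg/L.
Minimum DO = C_s − D_c = 11.1 − 5.362 = 5.738 mg/L.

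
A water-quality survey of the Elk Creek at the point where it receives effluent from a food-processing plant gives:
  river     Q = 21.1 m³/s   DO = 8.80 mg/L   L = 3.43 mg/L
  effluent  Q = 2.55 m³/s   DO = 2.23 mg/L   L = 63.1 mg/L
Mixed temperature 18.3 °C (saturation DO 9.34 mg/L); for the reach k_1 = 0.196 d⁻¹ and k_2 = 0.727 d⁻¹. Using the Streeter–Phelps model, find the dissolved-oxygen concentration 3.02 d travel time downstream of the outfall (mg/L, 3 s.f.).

DO ≈ 7.59 mg/L

Mixed DO = (21.1×8.80 + 2.55×2.23)/(21.1+2.55) = 191.4/23.65 = 8.092 mg/L.
Mixed L₀ = (21.1×3.43 + 2.55×63.1)/(23.65) = 233.3/23.65 = 9.864 mg/L.
Initial deficit D₀ = C_s − DO₀ = 9.34 − 8.092 = 1.248 mg/L.
D(3.02) = [0.196×9.864/(0.727−0.196)](e^(−0.196×3.02) − e^(−0.727×3.02)) + 1.248 e^(−0.727×3.02)
= 3.641 × (0.5533 − 0.1113) + 1.248 × 0.1113 = 1.748 mg/L.
DO = 9.34 − 1.748 = 7.592 mg/L.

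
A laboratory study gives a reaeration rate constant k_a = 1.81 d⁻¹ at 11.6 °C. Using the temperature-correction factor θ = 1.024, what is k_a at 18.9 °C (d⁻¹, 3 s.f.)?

k_a(T₂) = k_a(T₁) · θ^(T₂−T₁) = 1.81 × 1.024^(18.9−11.6)
= 1.81 × 1.024^7.30 = 1.81 × 1.189 = 2.152 d⁻¹.

k_a ≈ 2.15 d⁻¹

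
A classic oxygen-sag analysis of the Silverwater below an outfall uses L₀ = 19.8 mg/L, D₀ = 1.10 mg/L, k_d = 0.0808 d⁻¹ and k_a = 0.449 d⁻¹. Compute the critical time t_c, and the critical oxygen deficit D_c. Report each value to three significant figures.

t_c ≈ 3.87 d; D_c ≈ 2.61 mg/L

At the critical point dD/dt = 0, so k_d L₀ e^(−k_d t) = k_a D. Substituting D(t) from the Streeter–Phelps equation and solving for t gives
t_c = ln[(k_a/k_d)(1 − D₀(k_a−k_d)/(k_d L₀))] / (k_a−k_d).
Here k_a−k_d = 0.3682 d⁻¹ and 1 − D₀(k_a−k_d)/(k_d L₀) = 1 − 1.10×0.3682/(0.0808×19.8) = 0.7468, so
t_c = ln(5.557 × 0.7468) / 0.3682 = 1.423 / 0.3682 = 3.865 d.
D_c = (k_d/k_a) L₀ e^(−k_d t_c) = (0.0808/0.449) × 19.8 × e^(−0.0808×3.865) = 0.1800 × 19.8 × 0.7318 = 2.607 mg/L.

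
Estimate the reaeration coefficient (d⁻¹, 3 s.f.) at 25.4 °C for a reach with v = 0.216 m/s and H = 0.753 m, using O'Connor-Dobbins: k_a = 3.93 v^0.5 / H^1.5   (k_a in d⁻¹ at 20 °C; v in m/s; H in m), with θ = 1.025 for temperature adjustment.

k_a(20) = 3.93 × 0.216^0.5 / 0.753^1.5 = 3.93 × 0.4648 / 0.6534 = 2.795 d⁻¹.
k_a(25.4) = 2.795 × 1.025^(25.4−20) = 2.795 × 1.143 = 3.194 d⁻¹.

k_a ≈ 3.19 d⁻¹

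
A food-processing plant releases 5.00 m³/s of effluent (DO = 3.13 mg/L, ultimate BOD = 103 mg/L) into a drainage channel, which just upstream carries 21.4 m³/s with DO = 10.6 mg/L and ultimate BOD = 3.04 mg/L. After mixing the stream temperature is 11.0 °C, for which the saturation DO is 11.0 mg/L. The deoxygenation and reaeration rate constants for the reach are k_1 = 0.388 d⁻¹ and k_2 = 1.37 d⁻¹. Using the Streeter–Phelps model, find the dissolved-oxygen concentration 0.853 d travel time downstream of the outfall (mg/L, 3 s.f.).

Mixed DO = (21.4×10.6 + 5.00×3.13)/(21.4+5.00) = 242.5/26.40 = 9.185 mg/L.
Mixed L₀ = (21.4×3.04 + 5.00×103)/(26.40) = 580.1/26.40 = 21.97 mg/L.
Initial deficit D₀ = C_s − DO₀ = 11.0 − 9.185 = 1.815 mg/L.
D(0.853) = [0.388×21.97/(1.37−0.388)](e^(−0.388×0.853) − e^(−1.37×0.853)) + 1.815 e^(−1.37×0.853)
= 8.681 × (0.7182 − 0.3108) + 1.815 × 0.3108 = 4.101 mg/L.
DO = 11.0 − 4.101 = 6.899 mg/L.

DO ≈ 6.90 mg/L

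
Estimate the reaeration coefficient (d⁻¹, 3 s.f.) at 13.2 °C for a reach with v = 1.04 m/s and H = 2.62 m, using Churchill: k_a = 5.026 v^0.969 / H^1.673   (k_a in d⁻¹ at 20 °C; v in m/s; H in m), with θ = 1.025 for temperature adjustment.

k_a ≈ 0.881 d⁻¹

k_a(20) = 5.026 × 1.04^0.969 / 2.62^1.673 = 5.026 × 1.039 / 5.010 = 1.042 d⁻¹.
k_a(13.2) = 1.042 × 1.025^(13.2−20) = 1.042 × 0.8454 = 0.8810 d⁻¹.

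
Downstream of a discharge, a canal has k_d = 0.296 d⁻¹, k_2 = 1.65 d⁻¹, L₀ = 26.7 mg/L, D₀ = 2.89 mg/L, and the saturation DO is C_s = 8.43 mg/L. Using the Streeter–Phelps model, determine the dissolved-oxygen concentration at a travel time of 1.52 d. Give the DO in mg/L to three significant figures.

DO ≈ 4.95 mg/L

k_d L₀/(k_2−k_d) = 0.296×26.7/(1.65−0.296) = 7.903/1.354 = 5.837 mg/L.
e^(−k_d t) = e^(−0.296×1.520) = 0.6377; e^(−k_2 t) = e^(−1.65×1.520) = 0.08143.
D = 5.837 × (0.6377 − 0.08143) + 2.89 × 0.08143 = 3.247 + 0.2353 = 3.482 mg/L.
DO = C_s − D = 8.43 − 3.482 = 4.948 mg/L.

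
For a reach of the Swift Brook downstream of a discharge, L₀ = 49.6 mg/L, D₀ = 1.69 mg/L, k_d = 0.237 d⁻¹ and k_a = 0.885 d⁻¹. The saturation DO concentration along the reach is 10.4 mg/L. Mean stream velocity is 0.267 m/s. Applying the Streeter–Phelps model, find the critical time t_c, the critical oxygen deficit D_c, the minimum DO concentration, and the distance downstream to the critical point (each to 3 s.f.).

t_c ≈ 1.88 d; D_c ≈ 8.50 mg/L; min DO ≈ 1.90 mg/L; x_c ≈ 43.4 km

t_c = [1/(k_a−k_d)] ln[(k_a/k_d)(1 − D₀(k_a−k_d)/(k_d L₀))]
= [1/(0.885−0.237)] ln[(0.885/0.237)(1 − 1.69×0.6480/(0.237×49.6))]
= (1/0.6480) ln[3.734 × 0.9068] = 1.543 × ln(3.386) = 1.543 × 1.220 = 1.882 d.
D_c = (k_d/k_a) L₀ e^(−k_d t_c) = (0.237/0.885) × 49.6 × e^(−0.237×1.882) = 0.2678 × 49.6 × 0.6401 = 8.502 mg/L.
Minimum DO = C_s − D_c = 10.4 − 8.502 = 1.898 mg/L.
x_c = v t_c = 0.267 m/s × 1.882 d × 86400 s/d = 43420 m ≈ 43.4 km.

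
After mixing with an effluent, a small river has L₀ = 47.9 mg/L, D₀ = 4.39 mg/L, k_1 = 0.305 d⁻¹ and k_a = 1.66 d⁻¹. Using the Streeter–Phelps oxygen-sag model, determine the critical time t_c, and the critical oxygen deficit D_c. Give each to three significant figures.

At the critical point dD/dt = 0, so k_1 L₀ e^(−k_1 t) = k_a D. Substituting D(t) from the Streeter–Phelps equation and solving for t gives
t_c = ln[(k_a/k_1)(1 − D₀(k_a−k_1)/(k_1 L₀))] / (k_a−k_1).
Here k_a−k_1 = 1.355 d⁻¹ and 1 − D₀(k_a−k_1)/(k_1 L₀) = 1 − 4.39×1.355/(0.305×47.9) = 0.5928, so
t_c = ln(5.443 × 0.5928) / 1.355 = 1.171 / 1.355 = 0.8645 d.
D_c = (k_1/k_a) L₀ e^(−k_1 t_c) = (0.305/1.66) × 47.9 × e^(−0.305×0.8645) = 0.1837 × 47.9 × 0.7682 = 6.761 mg/L.

t_c ≈ 0.865 d; D_c ≈ 6.76 mg/L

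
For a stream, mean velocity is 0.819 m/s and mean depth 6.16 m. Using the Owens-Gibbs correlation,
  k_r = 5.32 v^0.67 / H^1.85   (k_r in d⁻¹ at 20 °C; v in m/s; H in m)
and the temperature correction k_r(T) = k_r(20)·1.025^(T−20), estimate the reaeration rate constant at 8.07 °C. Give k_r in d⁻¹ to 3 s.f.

k_r ≈ 0.120 d⁻¹

k_r(20) = 5.32 × 0.819^0.67 / 6.16^1.85 = 5.32 × 0.8748 / 28.89 = 0.1611 d⁻¹.
k_r(8.07) = 0.1611 × 1.025^(8.07−20) = 0.1611 × 0.7448 = 0.1200 d⁻¹.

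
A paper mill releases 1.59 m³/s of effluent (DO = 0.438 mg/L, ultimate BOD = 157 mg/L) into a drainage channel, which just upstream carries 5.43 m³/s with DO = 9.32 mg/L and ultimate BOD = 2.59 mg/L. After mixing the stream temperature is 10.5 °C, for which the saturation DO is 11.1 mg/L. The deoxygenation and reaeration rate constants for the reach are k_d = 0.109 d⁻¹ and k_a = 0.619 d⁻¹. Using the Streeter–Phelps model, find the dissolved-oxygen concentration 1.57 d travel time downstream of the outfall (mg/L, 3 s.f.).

DO ≈ 5.94 mg/L

Mixed DO = (5.43×9.32 + 1.59×0.438)/(5.43+1.59) = 51.30/7.020 = 7.308 mg/L.
Mixed L₀ = (5.43×2.59 + 1.59×157)/(7.020) = 263.7/7.020 = 37.56 mg/L.
Initial deficit D₀ = C_s − DO₀ = 11.1 − 7.308 = 3.792 mg/L.
D(1.57) = [0.109×37.56/(0.619−0.109)](e^(−0.109×1.57) − e^(−0.619×1.57)) + 3.792 e^(−0.619×1.57)
= 8.028 × (0.8427 − 0.3784) + 3.792 × 0.3784 = 5.162 mg/L.
DO = 11.1 − 5.162 = 5.938 mg/L.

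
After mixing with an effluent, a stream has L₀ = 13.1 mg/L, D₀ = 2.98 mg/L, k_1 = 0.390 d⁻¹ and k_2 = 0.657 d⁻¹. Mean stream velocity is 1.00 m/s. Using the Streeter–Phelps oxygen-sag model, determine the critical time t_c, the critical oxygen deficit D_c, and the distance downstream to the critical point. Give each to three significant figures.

t_c = [1/(k_2−k_1)] ln[(k_2/k_1)(1 − D₀(k_2−k_1)/(k_1 L₀))]
= [1/(0.657−0.390)] ln[(0.657/0.390)(1 − 2.98×0.2670/(0.390×13.1))]
= (1/0.2670) ln[1.685 × 0.8443] = 3.745 × ln(1.422) = 3.745 × 0.3522 = 1.319 d.
L(t_c) = L₀ e^(−k_1 t_c) = 13.1 × 0.5978 = 7.831 mg/L, and at the critical point k_2 D_c = k_1 L, so D_c = (0.390/0.657) × 7.831 = 4.649 mg/L.
x_c = v t_c = 1.00 m/s × 1.319 d × 86400 s/d = 114000 m ≈ 114 km.

t_c ≈ 1.32 d; D_c ≈ 4.65 mg/L; x_c ≈ 114 km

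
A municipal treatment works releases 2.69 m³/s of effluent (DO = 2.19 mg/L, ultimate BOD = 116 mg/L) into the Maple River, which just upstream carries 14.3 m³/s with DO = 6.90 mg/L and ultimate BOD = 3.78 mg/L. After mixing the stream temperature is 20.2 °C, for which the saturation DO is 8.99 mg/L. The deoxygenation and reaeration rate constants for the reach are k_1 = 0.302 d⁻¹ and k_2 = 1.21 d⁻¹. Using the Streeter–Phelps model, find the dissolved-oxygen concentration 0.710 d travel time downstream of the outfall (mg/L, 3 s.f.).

Mixed DO = (14.3×6.90 + 2.69×2.19)/(14.3+2.69) = 104.6/16.99 = 6.154 mg/L.
Mixed L₀ = (14.3×3.78 + 2.69×116)/(16.99) = 366.1/16.99 = 21.55 mg/L.
Initial deficit D₀ = C_s − DO₀ = 8.99 − 6.154 = 2.836 mg/L.
D(0.710) = [0.302×21.55/(1.21−0.302)](e^(−0.302×0.710) − e^(−1.21×0.710)) + 2.836 e^(−1.21×0.710)
= 7.167 × (0.8070 − 0.4235) + 2.836 × 0.4235 = 3.949 mg/L.
DO = 8.99 − 3.949 = 5.041 mg/L.

DO ≈ 5.04 mg/L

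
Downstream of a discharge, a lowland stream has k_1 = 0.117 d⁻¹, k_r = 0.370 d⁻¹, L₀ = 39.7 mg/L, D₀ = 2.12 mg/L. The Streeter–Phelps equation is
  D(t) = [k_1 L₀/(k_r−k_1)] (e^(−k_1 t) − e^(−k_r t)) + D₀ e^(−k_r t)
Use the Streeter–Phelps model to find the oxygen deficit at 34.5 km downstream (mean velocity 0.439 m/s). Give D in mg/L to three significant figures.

Travel time t = x/v = 34.5 km / (0.439 m/s) = 34500 m / 0.439 m/s = 78590 s = 0.9096 d.
k_1 L₀/(k_r−k_1) = 0.117×39.7/(0.370−0.117) = 4.645/0.2530 = 18.36 mg/L.
e^(−k_1 t) = e^(−0.117×0.9096) = 0.8990; e^(−k_r t) = e^(−0.370×0.9096) = 0.7142.
D = 18.36 × (0.8990 − 0.7142) + 2.12 × 0.7142 = 3.393 + 1.514 = 4.907 mg/L.

D ≈ 4.91 mg/L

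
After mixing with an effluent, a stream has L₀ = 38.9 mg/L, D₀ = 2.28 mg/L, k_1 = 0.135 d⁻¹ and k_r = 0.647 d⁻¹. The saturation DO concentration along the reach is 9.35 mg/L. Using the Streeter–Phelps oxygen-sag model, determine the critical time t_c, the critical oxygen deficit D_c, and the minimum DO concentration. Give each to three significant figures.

At the critical point dD/dt = 0, so k_1 L₀ e^(−k_1 t) = k_r D. Substituting D(t) from the Streeter–Phelps equation and solving for t gives
t_c = ln[(k_r/k_1)(1 − D₀(k_r−k_1)/(k_1 L₀))] / (k_r−k_1).
Here k_r−k_1 = 0.5120 d⁻¹ and 1 − D₀(k_r−k_1)/(k_1 L₀) = 1 − 2.28×0.5120/(0.135×38.9) = 0.7777, so
t_c = ln(4.793 × 0.7777) / 0.5120 = 1.316 / 0.5120 = 2.570 d.
L(t_c) = L₀ e^(−k_1 t_c) = 38.9 × 0.7069 = 27.50 mg/L, and at the critical point k_r D_c = k_1 L, so D_c = (0.135/0.647) × 27.50 = 5.737 mg/L.
Minimum DO = C_s − D_c = 9.35 − 5.737 = 3.613 mg/L.

t_c ≈ 2.57 d; D_c ≈ 5.74 mg/L; min DO ≈ 3.61 mg/L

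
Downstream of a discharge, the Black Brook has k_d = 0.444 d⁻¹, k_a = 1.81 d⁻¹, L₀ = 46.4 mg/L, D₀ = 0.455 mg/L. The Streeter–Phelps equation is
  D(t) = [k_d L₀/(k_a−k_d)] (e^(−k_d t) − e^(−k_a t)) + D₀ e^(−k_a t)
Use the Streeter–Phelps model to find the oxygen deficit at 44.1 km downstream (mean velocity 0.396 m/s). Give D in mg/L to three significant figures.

D ≈ 7.09 mg/L

Travel time t = x/v = 44.1 km / (0.396 m/s) = 44100 m / 0.396 m/s = 111400 s = 1.289 d.
k_d L₀/(k_a−k_d) = 0.444×46.4/(1.81−0.444) = 20.60/1.366 = 15.08 mg/L.
e^(−k_d t) = e^(−0.444×1.289) = 0.5642; e^(−k_a t) = e^(−1.81×1.289) = 0.09701.
D = 15.08 × (0.5642 − 0.09701) + 0.455 × 0.09701 = 7.047 + 0.04414 = 7.091 mg/L.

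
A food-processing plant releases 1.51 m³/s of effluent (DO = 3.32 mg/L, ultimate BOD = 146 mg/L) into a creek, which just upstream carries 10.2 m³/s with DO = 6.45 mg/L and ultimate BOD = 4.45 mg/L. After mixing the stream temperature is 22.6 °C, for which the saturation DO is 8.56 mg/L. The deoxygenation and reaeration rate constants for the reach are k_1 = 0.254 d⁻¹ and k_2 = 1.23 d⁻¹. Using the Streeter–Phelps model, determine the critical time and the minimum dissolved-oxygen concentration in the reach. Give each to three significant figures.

Mixed DO = (10.2×6.45 + 1.51×3.32)/(10.2+1.51) = 70.80/11.71 = 6.046 mg/L.
Mixed L₀ = (10.2×4.45 + 1.51×146)/(11.71) = 265.9/11.71 = 22.70 mg/L.
Initial deficit D₀ = C_s − DO₀ = 8.56 − 6.046 = 2.514 mg/L.
t_c = (1/0.9760) ln[(1.23/0.254)(1 − 2.514×0.9760/(0.254×22.70))] = 1.025 × ln(2.782) = 1.048 d.
D_c = (0.254/1.23) × 22.70 × e^(−0.254×1.048) = 0.2065 × 22.70 × 0.7662 = 3.592 mg/L.
Minimum DO = 8.56 − 3.592 = 4.968 mg/L.

t_c ≈ 1.05 d; minimum DO ≈ 4.97 mg/L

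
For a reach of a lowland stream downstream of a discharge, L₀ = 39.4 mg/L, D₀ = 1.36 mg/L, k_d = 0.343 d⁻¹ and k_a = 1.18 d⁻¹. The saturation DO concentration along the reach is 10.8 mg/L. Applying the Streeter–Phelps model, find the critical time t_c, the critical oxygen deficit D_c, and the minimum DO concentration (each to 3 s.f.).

t_c ≈ 1.37 d; D_c ≈ 7.16 mg/L; min DO ≈ 3.64 mg/L

With k_a/k_d = 3.440 and 1 − D₀(k_a−k_d)/(k_d L₀) = 0.9158,
t_c = ln(3.440 × 0.9158) / (1.18 − 0.343) = ln(3.150) / 0.8370 = 1.148/0.8370 = 1.371 d.
D_c = (k_d/k_a) L₀ e^(−k_d t_c) = (0.343/1.18) × 39.4 × e^(−0.343×1.371) = 0.2907 × 39.4 × 0.6248 = 7.156 mg/L.
Minimum DO = C_s − D_c = 10.8 − 7.156 = 3.644 mg/L.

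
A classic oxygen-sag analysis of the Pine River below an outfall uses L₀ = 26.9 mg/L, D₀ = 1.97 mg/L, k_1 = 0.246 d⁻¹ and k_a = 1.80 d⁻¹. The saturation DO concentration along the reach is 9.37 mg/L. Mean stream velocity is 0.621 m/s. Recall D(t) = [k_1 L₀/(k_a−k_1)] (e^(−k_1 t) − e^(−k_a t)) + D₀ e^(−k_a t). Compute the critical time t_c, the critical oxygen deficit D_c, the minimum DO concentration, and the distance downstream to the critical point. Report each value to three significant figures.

t_c ≈ 0.881 d; D_c ≈ 2.96 mg/L; min DO ≈ 6.41 mg/L; x_c ≈ 47.3 km

t_c = [1/(k_a−k_1)] ln[(k_a/k_1)(1 − D₀(k_a−k_1)/(k_1 L₀))]
= [1/(1.80−0.246)] ln[(1.80/0.246)(1 − 1.97×1.554/(0.246×26.9))]
= (1/1.554) ln[7.317 × 0.5374] = 0.6435 × ln(3.932) = 0.6435 × 1.369 = 0.8810 d.
L(t_c) = L₀ e^(−k_1 t_c) = 26.9 × 0.8051 = 21.66 mg/L, and at the critical point k_a D_c = k_1 L, so D_c = (0.246/1.80) × 21.66 = 2.960 mg/L.
Minimum DO = C_s − D_c = 9.37 − 2.960 = 6.410 mg/L.
x_c = v t_c = 0.621 m/s × 0.8810 d × 86400 s/d = 47270 m ≈ 47.3 km.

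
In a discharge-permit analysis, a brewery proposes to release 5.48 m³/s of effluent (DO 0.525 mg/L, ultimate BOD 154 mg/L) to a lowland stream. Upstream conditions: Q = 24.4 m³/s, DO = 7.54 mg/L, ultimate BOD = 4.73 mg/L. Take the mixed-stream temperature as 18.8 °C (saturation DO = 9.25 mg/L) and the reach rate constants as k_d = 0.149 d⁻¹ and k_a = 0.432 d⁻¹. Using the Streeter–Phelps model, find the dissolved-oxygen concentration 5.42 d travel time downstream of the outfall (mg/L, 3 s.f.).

DO ≈ 3.05 mg/L

Mixed DO = (24.4×7.54 + 5.48×0.525)/(24.4+5.48) = 186.9/29.88 = 6.253 mg/L.
Mixed L₀ = (24.4×4.73 + 5.48×154)/(29.88) = 959.3/29.88 = 32.11 mg/L.
Initial deficit D₀ = C_s − DO₀ = 9.25 − 6.253 = 2.997 mg/L.
D(5.42) = [0.149×32.11/(0.432−0.149)](e^(−0.149×5.42) − e^(−0.432×5.42)) + 2.997 e^(−0.432×5.42)
= 16.90 × (0.4459 − 0.09619) + 2.997 × 0.09619 = 6.200 mg/L.
DO = 9.25 − 6.200 = 3.050 mg/L.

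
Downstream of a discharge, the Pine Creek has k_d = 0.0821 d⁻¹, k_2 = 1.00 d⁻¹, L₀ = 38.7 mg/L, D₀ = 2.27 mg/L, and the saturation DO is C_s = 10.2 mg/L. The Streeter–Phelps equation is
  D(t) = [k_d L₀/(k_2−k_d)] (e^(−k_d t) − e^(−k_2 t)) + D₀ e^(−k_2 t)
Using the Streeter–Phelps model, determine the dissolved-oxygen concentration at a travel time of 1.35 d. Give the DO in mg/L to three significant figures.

k_d L₀/(k_2−k_d) = 0.0821×38.7/(1.00−0.0821) = 3.177/0.9179 = 3.461 mg/L.
e^(−k_d t) = e^(−0.0821×1.350) = 0.8951; e^(−k_2 t) = e^(−1.00×1.350) = 0.2592.
D = 3.461 × (0.8951 − 0.2592) + 2.27 × 0.2592 = 2.201 + 0.5885 = 2.789 mg/L.
DO = C_s − D = 10.2 − 2.789 = 7.411 mg/L.

DO ≈ 7.41 mg/L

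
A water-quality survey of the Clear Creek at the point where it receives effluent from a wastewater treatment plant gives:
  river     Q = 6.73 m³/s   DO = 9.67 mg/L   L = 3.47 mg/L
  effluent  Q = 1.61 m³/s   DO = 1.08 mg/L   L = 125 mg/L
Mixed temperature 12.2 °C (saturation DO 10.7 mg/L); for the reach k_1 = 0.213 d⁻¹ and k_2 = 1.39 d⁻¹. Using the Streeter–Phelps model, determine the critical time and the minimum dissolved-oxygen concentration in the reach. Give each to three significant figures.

Mixed DO = (6.73×9.67 + 1.61×1.08)/(6.73+1.61) = 66.82/8.340 = 8.012 mg/L.
Mixed L₀ = (6.73×3.47 + 1.61×125)/(8.340) = 224.6/8.340 = 26.93 mg/L.
Initial deficit D₀ = C_s − DO₀ = 10.7 − 8.012 = 2.688 mg/L.
t_c = (1/1.177) ln[(1.39/0.213)(1 − 2.688×1.177/(0.213×26.93))] = 0.8496 × ln(2.926) = 0.9122 d.
D_c = (0.213/1.39) × 26.93 × e^(−0.213×0.9122) = 0.1532 × 26.93 × 0.8234 = 3.398 mg/L.
Minimum DO = 10.7 − 3.398 = 7.302 mg/L.

t_c ≈ 0.912 d; minimum DO ≈ 7.30 mg/L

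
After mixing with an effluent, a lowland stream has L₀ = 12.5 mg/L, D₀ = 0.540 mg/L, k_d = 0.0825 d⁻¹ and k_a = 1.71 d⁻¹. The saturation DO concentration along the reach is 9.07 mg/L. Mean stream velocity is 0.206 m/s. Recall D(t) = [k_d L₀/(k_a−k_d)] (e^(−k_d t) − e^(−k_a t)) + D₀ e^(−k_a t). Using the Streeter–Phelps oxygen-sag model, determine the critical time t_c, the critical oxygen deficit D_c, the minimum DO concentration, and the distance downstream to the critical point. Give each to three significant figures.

With k_a/k_d = 20.73 and 1 − D₀(k_a−k_d)/(k_d L₀) = 0.1478,
t_c = ln(20.73 × 0.1478) / (1.71 − 0.0825) = ln(3.063) / 1.627 = 1.119/1.627 = 0.6878 d.
D_c = (k_d/k_a) L₀ e^(−k_d t_c) = (0.0825/1.71) × 12.5 × e^(−0.0825×0.6878) = 0.04825 × 12.5 × 0.9448 = 0.5698 mg/L.
Minimum DO = C_s − D_c = 9.07 − 0.5698 = 8.500 mg/L.
x_c = v t_c = 0.206 m/s × 0.6878 d × 86400 s/d = 12240 m ≈ 12.2 km.

t_c ≈ 0.688 d; D_c ≈ 0.570 mg/L; min DO ≈ 8.50 mg/L; x_c ≈ 12.2 km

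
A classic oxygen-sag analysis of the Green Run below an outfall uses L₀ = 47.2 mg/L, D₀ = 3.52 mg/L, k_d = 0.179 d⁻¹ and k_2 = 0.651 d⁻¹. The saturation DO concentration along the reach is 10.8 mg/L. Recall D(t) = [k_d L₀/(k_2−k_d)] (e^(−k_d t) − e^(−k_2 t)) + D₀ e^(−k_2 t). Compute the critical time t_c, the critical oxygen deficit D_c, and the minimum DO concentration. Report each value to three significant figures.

With k_2/k_d = 3.637 and 1 − D₀(k_2−k_d)/(k_d L₀) = 0.8034,
t_c = ln(3.637 × 0.8034) / (0.651 − 0.179) = ln(2.922) / 0.4720 = 1.072/0.4720 = 2.272 d.
L(t_c) = L₀ e^(−k_d t_c) = 47.2 × 0.6659 = 31.43 mg/L, and at the critical point k_2 D_c = k_d L, so D_c = (0.179/0.651) × 31.43 = 8.642 mg/L.
Minimum DO = C_s − D_c = 10.8 − 8.642 = 2.158 mg/L.

t_c ≈ 2.27 d; D_c ≈ 8.64 mg/L; min DO ≈ 2.16 mg/L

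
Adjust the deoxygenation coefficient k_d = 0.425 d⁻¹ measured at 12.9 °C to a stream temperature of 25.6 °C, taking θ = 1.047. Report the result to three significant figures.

k_d(T₂) = k_d(T₁) · θ^(T₂−T₁) = 0.425 × 1.047^(25.6−12.9)
= 0.425 × 1.047^12.7 = 0.425 × 1.792 = 0.7616 d⁻¹.

k_d ≈ 0.762 d⁻¹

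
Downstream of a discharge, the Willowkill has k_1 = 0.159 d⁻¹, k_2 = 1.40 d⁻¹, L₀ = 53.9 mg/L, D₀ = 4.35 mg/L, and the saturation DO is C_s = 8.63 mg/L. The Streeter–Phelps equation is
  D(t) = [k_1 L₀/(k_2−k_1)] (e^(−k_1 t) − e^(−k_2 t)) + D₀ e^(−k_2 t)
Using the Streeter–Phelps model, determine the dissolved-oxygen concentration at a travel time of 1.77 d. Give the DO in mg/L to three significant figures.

k_1 L₀/(k_2−k_1) = 0.159×53.9/(1.40−0.159) = 8.570/1.241 = 6.906 mg/L.
e^(−k_1 t) = e^(−0.159×1.770) = 0.7547; e^(−k_2 t) = e^(−1.40×1.770) = 0.08391.
D = 6.906 × (0.7547 − 0.08391) + 4.35 × 0.08391 = 4.632 + 0.3650 = 4.997 mg/L.
DO = C_s − D = 8.63 − 4.997 = 3.633 mg/L.

DO ≈ 3.63 mg/L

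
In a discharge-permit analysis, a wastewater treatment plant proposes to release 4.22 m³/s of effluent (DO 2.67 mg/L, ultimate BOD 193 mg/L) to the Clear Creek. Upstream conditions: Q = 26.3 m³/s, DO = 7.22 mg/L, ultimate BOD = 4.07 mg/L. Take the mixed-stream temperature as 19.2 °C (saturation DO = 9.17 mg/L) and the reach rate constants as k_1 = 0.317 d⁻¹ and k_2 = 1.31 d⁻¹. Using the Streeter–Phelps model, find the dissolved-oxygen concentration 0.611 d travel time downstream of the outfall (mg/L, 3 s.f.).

Mixed DO = (26.3×7.22 + 4.22×2.67)/(26.3+4.22) = 201.2/30.52 = 6.591 mg/L.
Mixed L₀ = (26.3×4.07 + 4.22×193)/(30.52) = 921.5/30.52 = 30.19 mg/L.
Initial deficit D₀ = C_s − DO₀ = 9.17 − 6.591 = 2.579 mg/L.
D(0.611) = [0.317×30.19/(1.31−0.317)](e^(−0.317×0.611) − e^(−1.31×0.611)) + 2.579 e^(−1.31×0.611)
= 9.639 × (0.8239 − 0.4491) + 2.579 × 0.4491 = 4.771 mg/L.
DO = 9.17 − 4.771 = 4.399 mg/L.

DO ≈ 4.40 mg/L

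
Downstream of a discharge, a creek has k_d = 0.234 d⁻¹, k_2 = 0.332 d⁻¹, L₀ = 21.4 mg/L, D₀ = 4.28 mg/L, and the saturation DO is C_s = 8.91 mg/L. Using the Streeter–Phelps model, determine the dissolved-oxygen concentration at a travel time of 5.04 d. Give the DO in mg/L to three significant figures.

DO ≈ 1.98 mg/L

k_d L₀/(k_2−k_d) = 0.234×21.4/(0.332−0.234) = 5.008/0.09800 = 51.10 mg/L.
e^(−k_d t) = e^(−0.234×5.040) = 0.3075; e^(−k_2 t) = e^(−0.332×5.040) = 0.1876.
D = 51.10 × (0.3075 − 0.1876) + 4.28 × 0.1876 = 6.124 + 0.8031 = 6.927 mg/L.
DO = C_s − D = 8.91 − 6.927 = 1.983 mg/L.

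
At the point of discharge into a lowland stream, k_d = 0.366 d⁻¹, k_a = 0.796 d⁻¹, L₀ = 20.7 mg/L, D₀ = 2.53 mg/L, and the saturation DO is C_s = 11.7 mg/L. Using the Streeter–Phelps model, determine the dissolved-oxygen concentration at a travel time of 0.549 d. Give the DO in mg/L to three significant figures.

DO ≈ 7.04 mg/L

k_d L₀/(k_a−k_d) = 0.366×20.7/(0.796−0.366) = 7.576/0.4300 = 17.62 mg/L.
e^(−k_d t) = e^(−0.366×0.5490) = 0.8180; e^(−k_a t) = e^(−0.796×0.5490) = 0.6460.
D = 17.62 × (0.8180 − 0.6460) + 2.53 × 0.6460 = 3.030 + 1.634 = 4.665 mg/L.
DO = C_s − D = 11.7 − 4.665 = 7.035 mg/L.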